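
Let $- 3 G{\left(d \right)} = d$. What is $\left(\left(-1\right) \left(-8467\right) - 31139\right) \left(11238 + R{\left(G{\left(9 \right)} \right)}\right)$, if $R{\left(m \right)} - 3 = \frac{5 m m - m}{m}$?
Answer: $-254493200$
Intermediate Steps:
$G{\left(d \right)} = - \frac{d}{3}$
$R{\left(m \right)} = 3 + \frac{- m + 5 m^{2}}{m}$ ($R{\left(m \right)} = 3 + \frac{5 m m - m}{m} = 3 + \frac{5 m^{2} - m}{m} = 3 + \frac{- m + 5 m^{2}}{m}$)
$\left(\left(-1\right) \left(-8467\right) - 31139\right) \left(11238 + R{\left(G{\left(9 \right)} \right)}\right) = \left(\left(-1\right) \left(-8467\right) - 31139\right) \left(11238 + \left(2 + 5 \left(\left(- \frac{1}{3}\right) 9\right)\right)\right) = \left(8467 - 31139\right) \left(11238 + \left(2 + 5 \left(-3\right)\right)\right) = - 22672 \left(11238 + \left(2 - 15\right)\right) = - 22672 \left(11238 - 13\right) = \left(-22672\right) 11225 = -254493200$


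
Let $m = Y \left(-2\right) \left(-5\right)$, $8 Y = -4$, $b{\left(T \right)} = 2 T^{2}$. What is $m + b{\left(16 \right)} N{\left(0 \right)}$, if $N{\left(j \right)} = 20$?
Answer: $10235$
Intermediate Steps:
$Y = - \frac{1}{2}$ ($Y = \frac{1}{8} \left(-4\right) = - \frac{1}{2} \approx -0.5$)
$m = -5$ ($m = \left(- \frac{1}{2}\right) \left(-2\right) \left(-5\right) = 1 \left(-5\right) = -5$)
$m + b{\left(16 \right)} N{\left(0 \right)} = -5 + 2 \cdot 16^{2} \cdot 20 = -5 + 2 \cdot 256 \cdot 20 = -5 + 512 \cdot 20 = -5 + 10240 = 10235$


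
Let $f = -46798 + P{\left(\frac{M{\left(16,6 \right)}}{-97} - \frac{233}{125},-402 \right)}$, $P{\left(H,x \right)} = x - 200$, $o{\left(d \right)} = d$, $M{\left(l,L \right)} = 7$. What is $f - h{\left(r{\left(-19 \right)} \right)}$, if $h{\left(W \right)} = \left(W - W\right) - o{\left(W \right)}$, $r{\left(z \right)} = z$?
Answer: $-47419$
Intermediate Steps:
$P{\left(H,x \right)} = -200 + x$ ($P{\left(H,x \right)} = x - 200 = -200 + x$)
$h{\left(W \right)} = - W$ ($h{\left(W \right)} = \left(W - W\right) - W = 0 - W = - W$)
$f = -47400$ ($f = -46798 - 602 = -47400$)
$f - h{\left(r{\left(-19 \right)} \right)} = -47400 - \left(-1\right) \left(-19\right) = -47400 - 19 = -47419$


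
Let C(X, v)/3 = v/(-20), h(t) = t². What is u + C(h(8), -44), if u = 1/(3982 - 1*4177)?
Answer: 1286/195 ≈ 6.5949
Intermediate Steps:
C(X, v) = -3*v/20 (C(X, v) = 3*(v/(-20)) = 3*(v*(-1/20)) = 3*(-v/20) = -3*v/20)
u = -1/195 (u = 1/(3982 - 4177) = 1/(-195) = -1/195 ≈ -0.0051282)
u + C(h(8), -44) = -1/195 - 3/20*(-44) = -1/195 + 33/5 = 1286/195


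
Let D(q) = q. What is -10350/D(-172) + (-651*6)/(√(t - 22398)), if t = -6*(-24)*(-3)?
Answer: 5175/86 + 651*I*√22830/3805 ≈ 60.174 + 25.851*I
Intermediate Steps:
t = -432 (t = 144*(-3) = -432)
-10350/D(-172) + (-651*6)/(√(t - 22398)) = -10350/(-172) + (-651*6)/(√(-432 - 22398)) = -10350*(-1/172) - 3906*(-I*√22830/22830) = 5175/86 - 3906*(-I*√22830/22830) = 5175/86 - (-651)*I*√22830/3805 = 5175/86 + 651*I*√22830/3805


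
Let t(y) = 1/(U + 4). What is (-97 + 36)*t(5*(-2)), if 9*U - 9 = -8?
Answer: -549/37 ≈ -14.838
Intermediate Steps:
U = ⅑ (U = 1 + (⅑)*(-8) = 1 - 8/9 = ⅑ ≈ 0.11111)
t(y) = 9/37 (t(y) = 1/(⅑ + 4) = 1/(37/9) = 9/37)
(-97 + 36)*t(5*(-2)) = (-97 + 36)*(9/37) = -61*9/37 = -549/37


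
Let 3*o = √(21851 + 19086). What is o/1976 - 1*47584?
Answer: -47584 + √40937/5928 ≈ -47584.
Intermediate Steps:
o = √40937/3 (o = √(21851 + 19086)/3 = √40937/3 ≈ 67.443)
o/1976 - 1*47584 = (√40937/3)/1976 - 1*47584 = (√40937/3)*(1/1976) - 47584 = √40937/5928 - 47584 = -47584 + √40937/5928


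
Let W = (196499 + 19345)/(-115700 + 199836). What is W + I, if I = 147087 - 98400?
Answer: 1024136319/21034 ≈ 48690.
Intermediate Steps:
I = 48687
W = 53961/21034 (W = 215844/84136 = 215844*(1/84136) = 53961/21034 ≈ 2.5654)
W + I = 53961/21034 + 48687 = 1024136319/21034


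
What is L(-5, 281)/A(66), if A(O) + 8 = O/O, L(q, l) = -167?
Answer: 167/7 ≈ 23.857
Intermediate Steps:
A(O) = -7 (A(O) = -8 + O/O = -8 + 1 = -7)
L(-5, 281)/A(66) = -167/(-7) = -167*(-⅐) = 167/7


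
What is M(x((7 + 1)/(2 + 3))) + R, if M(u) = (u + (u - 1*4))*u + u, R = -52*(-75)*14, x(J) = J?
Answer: 1365008/25 ≈ 54600.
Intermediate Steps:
R = 54600 (R = 3900*14 = 54600)
M(u) = u + u*(-4 + 2*u) (M(u) = (u + (u - 4))*u + u = (u + (-4 + u))*u + u = (-4 + 2*u)*u + u = u*(-4 + 2*u) + u = u + u*(-4 + 2*u))
M(x((7 + 1)/(2 + 3))) + R = ((7 + 1)/(2 + 3))*(-3 + 2*((7 + 1)/(2 + 3))) + 54600 = (8/5)*(-3 + 2*(8/5)) + 54600 = (8*(1/5))*(-3 + 2*(8*(1/5))) + 54600 = 8*(-3 + 2*(8/5))/5 + 54600 = 8*(-3 + 16/5)/5 + 54600 = (8/5)*(1/5) + 54600 = 8/25 + 54600 = 1365008/25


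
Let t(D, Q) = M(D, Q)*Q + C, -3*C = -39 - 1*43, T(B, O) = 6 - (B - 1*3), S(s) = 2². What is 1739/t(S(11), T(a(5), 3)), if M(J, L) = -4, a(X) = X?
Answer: 5217/34 ≈ 153.44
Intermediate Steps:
S(s) = 4
T(B, O) = 9 - B (T(B, O) = 6 - (B - 3) = 6 - (-3 + B) = 6 + (3 - B) = 9 - B)
C = 82/3 (C = -(-39 - 1*43)/3 = -(-39 - 43)/3 = -⅓*(-82) = 82/3 ≈ 27.333)
t(D, Q) = 82/3 - 4*Q (t(D, Q) = -4*Q + 82/3 = 82/3 - 4*Q)
1739/t(S(11), T(a(5), 3)) = 1739/(82/3 - 4*(9 - 1*5)) = 1739/(82/3 - 4*(9 - 5)) = 1739/(82/3 - 4*4) = 1739/(82/3 - 16) = 1739/(34/3) = 1739*(3/34) = 5217/34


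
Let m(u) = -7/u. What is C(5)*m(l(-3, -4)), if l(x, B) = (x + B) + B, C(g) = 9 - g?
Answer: 28/11 ≈ 2.5455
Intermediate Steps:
l(x, B) = x + 2*B (l(x, B) = (B + x) + B = x + 2*B)
C(5)*m(l(-3, -4)) = (9 - 1*5)*(-7/(-3 + 2*(-4))) = (9 - 5)*(-7/(-3 - 8)) = 4*(-7/(-11)) = 4*(-7*(-1/11)) = 4*(7/11) = 28/11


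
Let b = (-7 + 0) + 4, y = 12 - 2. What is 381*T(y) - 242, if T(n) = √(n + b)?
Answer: -242 + 381*√7 ≈ 766.03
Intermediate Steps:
y = 10
b = -3 (b = -7 + 4 = -3)
T(n) = √(-3 + n) (T(n) = √(n - 3) = √(-3 + n))
381*T(y) - 242 = 381*√(-3 + 10) - 242 = 381*√7 - 242 = -242 + 381*√7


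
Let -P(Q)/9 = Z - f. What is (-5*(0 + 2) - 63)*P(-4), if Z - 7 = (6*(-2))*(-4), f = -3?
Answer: 38106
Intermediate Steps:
Z = 55 (Z = 7 + (6*(-2))*(-4) = 7 - 12*(-4) = 7 + 48 = 55)
P(Q) = -522 (P(Q) = -9*(55 - 1*(-3)) = -9*(55 + 3) = -9*58 = -522)
(-5*(0 + 2) - 63)*P(-4) = (-5*(0 + 2) - 63)*(-522) = (-5*2 - 63)*(-522) = (-10 - 63)*(-522) = -73*(-522) = 38106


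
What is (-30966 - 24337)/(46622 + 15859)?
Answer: -55303/62481 ≈ -0.88512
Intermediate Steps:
(-30966 - 24337)/(46622 + 15859) = -55303/62481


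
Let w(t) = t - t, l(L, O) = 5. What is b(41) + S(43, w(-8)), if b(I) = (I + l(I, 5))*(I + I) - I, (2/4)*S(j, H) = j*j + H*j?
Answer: 7429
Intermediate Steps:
w(t) = 0
S(j, H) = 2*j**2 + 2*H*j (S(j, H) = 2*(j*j + H*j) = 2*(j**2 + H*j) = 2*j**2 + 2*H*j)
b(I) = -I + 2*I*(5 + I) (b(I) = (I + 5)*(I + I) - I = (5 + I)*(2*I) - I = 2*I*(5 + I) - I = -I + 2*I*(5 + I))
b(41) + S(43, w(-8)) = 41*(9 + 2*41) + 2*43*(0 + 43) = 41*(9 + 82) + 2*43*43 = 41*91 + 3698 = 3731 + 3698 = 7429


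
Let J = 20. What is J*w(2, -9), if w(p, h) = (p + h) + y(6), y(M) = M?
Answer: -20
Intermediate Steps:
w(p, h) = 6 + h + p (w(p, h) = (p + h) + 6 = (h + p) + 6 = 6 + h + p)
J*w(2, -9) = 20*(6 - 9 + 2) = 20*(-1) = -20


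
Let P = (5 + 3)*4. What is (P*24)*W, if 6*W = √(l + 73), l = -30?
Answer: 128*√43 ≈ 839.35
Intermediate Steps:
P = 32 (P = 8*4 = 32)
W = √43/6 (W = √(-30 + 73)/6 = √43/6 ≈ 1.0929)
(P*24)*W = (32*24)*(√43/6) = 768*(√43/6) = 128*√43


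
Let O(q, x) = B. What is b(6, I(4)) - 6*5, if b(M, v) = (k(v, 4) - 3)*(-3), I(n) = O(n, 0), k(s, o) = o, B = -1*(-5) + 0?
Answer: -33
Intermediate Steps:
B = 5 (B = 5 + 0 = 5)
O(q, x) = 5
I(n) = 5
b(M, v) = -3 (b(M, v) = (4 - 3)*(-3) = 1*(-3) = -3)
b(6, I(4)) - 6*5 = -3 - 6*5 = -3 - 30 = -33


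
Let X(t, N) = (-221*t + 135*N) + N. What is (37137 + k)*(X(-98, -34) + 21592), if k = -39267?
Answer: -82273380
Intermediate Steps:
X(t, N) = -221*t + 136*N
(37137 + k)*(X(-98, -34) + 21592) = (37137 - 39267)*((-221*(-98) + 136*(-34)) + 21592) = -2130*((21658 - 4624) + 21592) = -2130*(17034 + 21592) = -2130*38626 = -82273380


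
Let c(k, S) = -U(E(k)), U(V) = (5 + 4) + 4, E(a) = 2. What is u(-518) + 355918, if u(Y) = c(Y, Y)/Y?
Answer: 184365537/518 ≈ 3.5592e+5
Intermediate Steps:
U(V) = 13 (U(V) = 9 + 4 = 13)
c(k, S) = -13 (c(k, S) = -1*13 = -13)
u(Y) = -13/Y
u(-518) + 355918 = -13/(-518) + 355918 = -13*(-1/518) + 355918 = 13/518 + 355918 = 184365537/518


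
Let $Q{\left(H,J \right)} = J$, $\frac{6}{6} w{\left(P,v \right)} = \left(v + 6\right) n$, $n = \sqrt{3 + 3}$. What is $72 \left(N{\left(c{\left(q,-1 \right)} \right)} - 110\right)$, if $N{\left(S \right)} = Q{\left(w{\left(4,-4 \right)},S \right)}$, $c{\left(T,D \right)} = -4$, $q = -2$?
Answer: $-8208$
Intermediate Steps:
$n = \sqrt{6} \approx 2.4495$
$w{\left(P,v \right)} = \sqrt{6} \left(6 + v\right)$ ($w{\left(P,v \right)} = \left(v + 6\right) \sqrt{6} = \left(6 + v\right) \sqrt{6} = \sqrt{6} \left(6 + v\right)$)
$N{\left(S \right)} = S$
$72 \left(N{\left(c{\left(q,-1 \right)} \right)} - 110\right) = 72 \left(-4 - 110\right) = 72 \left(-114\right) = -8208$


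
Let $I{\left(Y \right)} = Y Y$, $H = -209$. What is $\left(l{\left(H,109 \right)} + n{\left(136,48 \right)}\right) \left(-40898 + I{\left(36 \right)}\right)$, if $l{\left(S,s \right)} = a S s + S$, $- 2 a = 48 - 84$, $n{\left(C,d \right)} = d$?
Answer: $16245492838$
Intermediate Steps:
$a = 18$ ($a = - \frac{48 - 84}{2} = \left(- \frac{1}{2}\right) \left(-36\right) = 18$)
$l{\left(S,s \right)} = S + 18 S s$ ($l{\left(S,s \right)} = 18 S s + S = S + 18 S s$)
$I{\left(Y \right)} = Y^{2}$
$\left(l{\left(H,109 \right)} + n{\left(136,48 \right)}\right) \left(-40898 + I{\left(36 \right)}\right) = \left(- 209 \left(1 + 18 \cdot 109\right) + 48\right) \left(-40898 + 36^{2}\right) = \left(- 209 \left(1 + 1962\right) + 48\right) \left(-40898 + 1296\right) = \left(\left(-209\right) 1963 + 48\right) \left(-39602\right) = \left(-410267 + 48\right) \left(-39602\right) = \left(-410219\right) \left(-39602\right) = 16245492838$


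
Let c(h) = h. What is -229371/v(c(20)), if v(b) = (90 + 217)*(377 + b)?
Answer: -229371/121879 ≈ -1.8820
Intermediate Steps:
v(b) = 115739 + 307*b (v(b) = 307*(377 + b) = 115739 + 307*b)
-229371/v(c(20)) = -229371/(115739 + 307*20) = -229371/(115739 + 6140) = -229371/121879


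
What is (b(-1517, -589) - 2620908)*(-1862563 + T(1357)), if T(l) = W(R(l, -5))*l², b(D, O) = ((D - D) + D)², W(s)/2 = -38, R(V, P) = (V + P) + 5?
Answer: 45326029206253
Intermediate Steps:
R(V, P) = 5 + P + V (R(V, P) = (P + V) + 5 = 5 + P + V)
W(s) = -76 (W(s) = 2*(-38) = -76)
b(D, O) = D² (b(D, O) = (0 + D)² = D²)
T(l) = -76*l²
(b(-1517, -589) - 2620908)*(-1862563 + T(1357)) = ((-1517)² - 2620908)*(-1862563 - 76*1357²) = (2301289 - 2620908)*(-1862563 - 76*1841449) = -319619*(-1862563 - 139950124) = -319619*(-141812687) = 45326029206253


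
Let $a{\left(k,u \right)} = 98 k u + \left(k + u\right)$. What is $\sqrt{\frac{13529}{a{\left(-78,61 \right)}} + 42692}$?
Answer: $\frac{\sqrt{9282797983495663}}{466301} \approx 206.62$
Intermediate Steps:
$a{\left(k,u \right)} = k + u + 98 k u$ ($a{\left(k,u \right)} = 98 k u + \left(k + u\right) = k + u + 98 k u$)
$\sqrt{\frac{13529}{a{\left(-78,61 \right)}} + 42692} = \sqrt{\frac{13529}{-78 + 61 + 98 \left(-78\right) 61} + 42692} = \sqrt{\frac{13529}{-78 + 61 - 466284} + 42692} = \sqrt{\frac{13529}{-466301} + 42692} = \sqrt{13529 \left(- \frac{1}{466301}\right) + 42692} = \sqrt{- \frac{13529}{466301} + 42692} = \sqrt{\frac{19907308763}{466301}} = \frac{\sqrt{9282797983495663}}{466301}$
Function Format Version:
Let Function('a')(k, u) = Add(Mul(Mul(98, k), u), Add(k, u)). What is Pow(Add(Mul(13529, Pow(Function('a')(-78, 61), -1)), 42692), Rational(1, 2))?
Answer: Mul(Rational(1, 466301), Pow(9282797983495663, Rational(1, 2))) ≈ 206.62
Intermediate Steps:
Function('a')(k, u) = Add(k, u, Mul(98, k, u)) (Function('a')(k, u) = Add(Mul(98, k, u), Add(k, u)) = Add(k, u, Mul(98, k, u)))
Pow(Add(Mul(13529, Pow(Function('a')(-78, 61), -1)), 42692), Rational(1, 2)) = Pow(Add(Mul(13529, Pow(Add(-78, 61, Mul(98, -78, 61)), -1)), 42692), Rational(1, 2)) = Pow(Add(Mul(13529, Pow(Add(-78, 61, -466284), -1)), 42692), Rational(1, 2)) = Pow(Add(Mul(13529, Pow(-466301, -1)), 42692), Rational(1, 2)) = Pow(Add(Mul(13529, Rational(-1, 466301)), 42692), Rational(1, 2)) = Pow(Add(Rational(-13529, 466301), 42692), Rational(1, 2)) = Pow(Rational(19907308763, 466301), Rational(1, 2)) = Mul(Rational(1, 466301), Pow(9282797983495663, Rational(1, 2)))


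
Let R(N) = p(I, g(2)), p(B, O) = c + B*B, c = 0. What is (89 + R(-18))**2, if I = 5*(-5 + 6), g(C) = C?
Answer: 12996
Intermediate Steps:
I = 5 (I = 5*1 = 5)
p(B, O) = B**2 (p(B, O) = 0 + B*B = 0 + B**2 = B**2)
R(N) = 25 (R(N) = 5**2 = 25)
(89 + R(-18))**2 = (89 + 25)**2 = 114**2 = 12996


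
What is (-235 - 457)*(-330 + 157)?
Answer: 119716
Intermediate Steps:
(-235 - 457)*(-330 + 157) = -692*(-173) = 119716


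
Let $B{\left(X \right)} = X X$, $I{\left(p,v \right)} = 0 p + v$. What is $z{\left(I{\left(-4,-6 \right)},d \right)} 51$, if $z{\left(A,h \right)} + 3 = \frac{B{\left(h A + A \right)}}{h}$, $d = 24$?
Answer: $\frac{95319}{2} \approx 47660.0$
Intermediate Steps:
$I{\left(p,v \right)} = v$ ($I{\left(p,v \right)} = 0 + v = v$)
$B{\left(X \right)} = X^{2}$
$z{\left(A,h \right)} = -3 + \frac{\left(A + A h\right)^{2}}{h}$ ($z{\left(A,h \right)} = -3 + \frac{\left(h A + A\right)^{2}}{h} = -3 + \frac{\left(A h + A\right)^{2}}{h} = -3 + \frac{\left(A + A h\right)^{2}}{h}$)
$z{\left(I{\left(-4,-6 \right)},d \right)} 51 = \left(-3 + \frac{\left(-6\right)^{2} \left(1 + 24\right)^{2}}{24}\right) 51 = \left(-3 + 36 \cdot \frac{1}{24} \cdot 25^{2}\right) 51 = \left(-3 + 36 \cdot \frac{1}{24} \cdot 625\right) 51 = \left(-3 + \frac{1875}{2}\right) 51 = \frac{1869}{2} \cdot 51 = \frac{95319}{2}$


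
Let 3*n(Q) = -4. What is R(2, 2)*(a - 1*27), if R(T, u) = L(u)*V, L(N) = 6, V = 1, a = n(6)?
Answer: -170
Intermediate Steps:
n(Q) = -4/3 (n(Q) = (1/3)*(-4) = -4/3)
a = -4/3 ≈ -1.3333
R(T, u) = 6 (R(T, u) = 6*1 = 6)
R(2, 2)*(a - 1*27) = 6*(-4/3 - 1*27) = 6*(-4/3 - 27) = 6*(-85/3) = -170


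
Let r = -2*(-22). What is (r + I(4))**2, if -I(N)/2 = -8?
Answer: 3600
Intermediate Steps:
I(N) = 16 (I(N) = -2*(-8) = 16)
r = 44
(r + I(4))**2 = (44 + 16)**2 = 60**2 = 3600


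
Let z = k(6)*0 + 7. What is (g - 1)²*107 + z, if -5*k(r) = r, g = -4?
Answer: 2682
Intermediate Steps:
k(r) = -r/5
z = 7 (z = -⅕*6*0 + 7 = -6/5*0 + 7 = 0 + 7 = 7)
(g - 1)²*107 + z = (-4 - 1)²*107 + 7 = (-5)²*107 + 7 = 25*107 + 7 = 2675 + 7 = 2682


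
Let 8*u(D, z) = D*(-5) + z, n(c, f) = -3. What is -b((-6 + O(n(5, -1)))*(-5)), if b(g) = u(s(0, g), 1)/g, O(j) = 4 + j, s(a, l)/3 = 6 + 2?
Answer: 119/200 ≈ 0.59500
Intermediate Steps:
s(a, l) = 24 (s(a, l) = 3*(6 + 2) = 3*8 = 24)
u(D, z) = -5*D/8 + z/8 (u(D, z) = (D*(-5) + z)/8 = (-5*D + z)/8 = (z - 5*D)/8 = -5*D/8 + z/8)
b(g) = -119/(8*g) (b(g) = (-5/8*24 + (1/8)*1)/g = (-15 + 1/8)/g = -119/(8*g))
-b((-6 + O(n(5, -1)))*(-5)) = -(-119)/(8*((-6 + (4 - 3))*(-5))) = -(-119)/(8*((-6 + 1)*(-5))) = -(-119)/(8*((-5*(-5)))) = -(-119)/(8*25) = -1*(-119/200) = 119/200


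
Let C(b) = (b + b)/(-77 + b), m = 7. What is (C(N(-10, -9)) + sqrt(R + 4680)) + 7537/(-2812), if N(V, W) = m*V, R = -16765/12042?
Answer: -102037/59052 + sqrt(75382645710)/4014 ≈ 66.672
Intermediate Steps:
R = -16765/12042 (R = -16765*1/12042 = -16765/12042 ≈ -1.3922)
N(V, W) = 7*V
C(b) = 2*b/(-77 + b) (C(b) = (2*b)/(-77 + b) = 2*b/(-77 + b))
(C(N(-10, -9)) + sqrt(R + 4680)) + 7537/(-2812) = (2*(7*(-10))/(-77 + 7*(-10)) + sqrt(-16765/12042 + 4680)) + 7537/(-2812) = (2*(-70)/(-77 - 70) + sqrt(56339795/12042)) + 7537*(-1/2812) = (2*(-70)/(-147) + sqrt(75382645710)/4014) - 7537/2812 = (2*(-70)*(-1/147) + sqrt(75382645710)/4014) - 7537/2812 = (20/21 + sqrt(75382645710)/4014) - 7537/2812 = -102037/59052 + sqrt(75382645710)/4014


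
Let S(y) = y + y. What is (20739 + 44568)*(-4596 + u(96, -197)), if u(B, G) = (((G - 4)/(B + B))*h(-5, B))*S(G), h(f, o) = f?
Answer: -13914766569/32 ≈ -4.3484e+8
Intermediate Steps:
S(y) = 2*y
u(B, G) = -5*G*(-4 + G)/B (u(B, G) = (((G - 4)/(B + B))*(-5))*(2*G) = (((-4 + G)/((2*B)))*(-5))*(2*G) = (((-4 + G)*(1/(2*B)))*(-5))*(2*G) = (((-4 + G)/(2*B))*(-5))*(2*G) = (-5*(-4 + G)/(2*B))*(2*G) = -5*G*(-4 + G)/B)
(20739 + 44568)*(-4596 + u(96, -197)) = (20739 + 44568)*(-4596 + 5*(-197)*(4 - 1*(-197))/96) = 65307*(-4596 + 5*(-197)*(1/96)*(4 + 197)) = 65307*(-4596 + 5*(-197)*(1/96)*201) = 65307*(-4596 - 65995/32) = 65307*(-213067/32) = -13914766569/32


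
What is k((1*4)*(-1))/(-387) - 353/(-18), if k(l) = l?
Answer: 15187/774 ≈ 19.621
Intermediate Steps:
k((1*4)*(-1))/(-387) - 353/(-18) = ((1*4)*(-1))/(-387) - 353/(-18) = (4*(-1))*(-1/387) - 353*(-1/18) = -4*(-1/387) + 353/18 = 4/387 + 353/18 = 15187/774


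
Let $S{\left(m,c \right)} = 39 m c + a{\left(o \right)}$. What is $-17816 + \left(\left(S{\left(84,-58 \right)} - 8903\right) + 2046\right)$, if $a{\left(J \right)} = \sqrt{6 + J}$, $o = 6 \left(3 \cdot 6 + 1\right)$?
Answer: $-214681 + 2 \sqrt{30} \approx -2.1467 \cdot 10^{5}$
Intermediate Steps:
$o = 114$ ($o = 6 \left(18 + 1\right) = 6 \cdot 19 = 114$)
$S{\left(m,c \right)} = 2 \sqrt{30} + 39 c m$ ($S{\left(m,c \right)} = 39 m c + \sqrt{6 + 114} = 39 c m + \sqrt{120} = 39 c m + 2 \sqrt{30} = 2 \sqrt{30} + 39 c m$)
$-17816 + \left(\left(S{\left(84,-58 \right)} - 8903\right) + 2046\right) = -17816 + \left(\left(\left(2 \sqrt{30} + 39 \left(-58\right) 84\right) - 8903\right) + 2046\right) = -17816 + \left(\left(\left(2 \sqrt{30} - 190008\right) - 8903\right) + 2046\right) = -17816 + \left(\left(\left(-190008 + 2 \sqrt{30}\right) - 8903\right) + 2046\right) = -17816 + \left(\left(-198911 + 2 \sqrt{30}\right) + 2046\right) = -17816 - \left(196865 - 2 \sqrt{30}\right) = -214681 + 2 \sqrt{30}$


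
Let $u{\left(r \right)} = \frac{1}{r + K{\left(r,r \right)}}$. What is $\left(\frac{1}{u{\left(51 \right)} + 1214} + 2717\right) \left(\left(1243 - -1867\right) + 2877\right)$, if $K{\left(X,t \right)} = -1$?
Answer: $\frac{987403981329}{60701} \approx 1.6267 \cdot 10^{7}$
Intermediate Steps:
$u{\left(r \right)} = \frac{1}{-1 + r}$ ($u{\left(r \right)} = \frac{1}{r - 1} = \frac{1}{-1 + r}$)
$\left(\frac{1}{u{\left(51 \right)} + 1214} + 2717\right) \left(\left(1243 - -1867\right) + 2877\right) = \left(\frac{1}{\frac{1}{-1 + 51} + 1214} + 2717\right) \left(\left(1243 - -1867\right) + 2877\right) = \left(\frac{1}{\frac{1}{50} + 1214} + 2717\right) \left(\left(1243 + 1867\right) + 2877\right) = \left(\frac{1}{\frac{1}{50} + 1214} + 2717\right) \left(3110 + 2877\right) = \left(\frac{1}{\frac{60701}{50}} + 2717\right) 5987 = \left(\frac{50}{60701} + 2717\right) 5987 = \frac{164924667}{60701} \cdot 5987 = \frac{987403981329}{60701}$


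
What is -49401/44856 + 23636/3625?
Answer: 97904199/18067000 ≈ 5.4190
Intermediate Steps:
-49401/44856 + 23636/3625 = -49401*1/44856 + 23636*(1/3625) = -5489/4984 + 23636/3625 = 97904199/18067000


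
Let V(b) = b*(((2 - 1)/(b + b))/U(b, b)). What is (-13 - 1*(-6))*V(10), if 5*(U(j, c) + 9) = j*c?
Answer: -7/22 ≈ -0.31818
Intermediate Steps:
U(j, c) = -9 + c*j/5 (U(j, c) = -9 + (j*c)/5 = -9 + (c*j)/5 = -9 + c*j/5)
V(b) = 1/(2*(-9 + b²/5)) (V(b) = b*(((2 - 1)/(b + b))/(-9 + b*b/5)) = b*((1/(2*b))/(-9 + b²/5)) = b*(1/(2*b*(-9 + b²/5))) = 1/(2*(-9 + b²/5)))
(-13 - 1*(-6))*V(10) = (-13 - 1*(-6))*(5/(2*(-45 + 10²))) = (-13 + 6)*(5/(2*(-45 + 100))) = -35/(2*55) = -7*1/22 = -7/22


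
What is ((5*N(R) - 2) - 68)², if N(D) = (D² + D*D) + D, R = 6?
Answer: 102400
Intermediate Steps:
N(D) = D + 2*D² (N(D) = (D² + D²) + D = 2*D² + D = D + 2*D²)
((5*N(R) - 2) - 68)² = ((5*(6*(1 + 2*6)) - 2) - 68)² = ((5*(6*(1 + 12)) - 2) - 68)² = ((5*(6*13) - 2) - 68)² = ((5*78 - 2) - 68)² = ((390 - 2) - 68)² = (388 - 68)² = 320² = 102400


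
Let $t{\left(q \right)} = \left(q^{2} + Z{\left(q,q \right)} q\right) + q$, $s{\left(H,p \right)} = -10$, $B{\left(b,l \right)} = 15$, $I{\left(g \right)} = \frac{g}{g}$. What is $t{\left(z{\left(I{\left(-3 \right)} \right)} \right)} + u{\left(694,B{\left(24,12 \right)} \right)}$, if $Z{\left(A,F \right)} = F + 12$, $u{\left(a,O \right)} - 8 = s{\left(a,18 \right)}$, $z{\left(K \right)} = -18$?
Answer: $412$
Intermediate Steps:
$I{\left(g \right)} = 1$
$u{\left(a,O \right)} = -2$ ($u{\left(a,O \right)} = 8 - 10 = -2$)
$Z{\left(A,F \right)} = 12 + F$
$t{\left(q \right)} = q + q^{2} + q \left(12 + q\right)$ ($t{\left(q \right)} = \left(q^{2} + \left(12 + q\right) q\right) + q = \left(q^{2} + q \left(12 + q\right)\right) + q = q + q^{2} + q \left(12 + q\right)$)
$t{\left(z{\left(I{\left(-3 \right)} \right)} \right)} + u{\left(694,B{\left(24,12 \right)} \right)} = - 18 \left(13 + 2 \left(-18\right)\right) - 2 = - 18 \left(13 - 36\right) - 2 = \left(-18\right) \left(-23\right) - 2 = 414 - 2 = 412$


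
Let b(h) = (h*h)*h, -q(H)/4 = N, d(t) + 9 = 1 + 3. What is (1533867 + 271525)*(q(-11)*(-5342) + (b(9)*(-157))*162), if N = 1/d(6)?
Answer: -167410927382816/5 ≈ -3.3482e+13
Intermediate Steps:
d(t) = -5 (d(t) = -9 + (1 + 3) = -9 + 4 = -5)
N = -⅕ (N = 1/(-5) = -⅕ ≈ -0.20000)
q(H) = ⅘ (q(H) = -4*(-⅕) = ⅘)
b(h) = h³ (b(h) = h²*h = h³)
(1533867 + 271525)*(q(-11)*(-5342) + (b(9)*(-157))*162) = (1533867 + 271525)*((⅘)*(-5342) + (9³*(-157))*162) = 1805392*(-21368/5 + (729*(-157))*162) = 1805392*(-21368/5 - 114453*162) = 1805392*(-21368/5 - 18541386) = 1805392*(-92728298/5) = -167410927382816/5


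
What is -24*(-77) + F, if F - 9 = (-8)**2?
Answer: 1921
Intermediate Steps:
F = 73 (F = 9 + (-8)**2 = 9 + 64 = 73)
-24*(-77) + F = -24*(-77) + 73 = 1848 + 73 = 1921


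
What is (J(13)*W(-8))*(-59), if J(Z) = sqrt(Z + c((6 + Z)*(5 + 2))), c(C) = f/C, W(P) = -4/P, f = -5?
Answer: -59*sqrt(57323)/133 ≈ -106.21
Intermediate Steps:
c(C) = -5/C
J(Z) = sqrt(Z - 5/(42 + 7*Z)) (J(Z) = sqrt(Z - 5*1/((5 + 2)*(6 + Z))) = sqrt(Z - 5*1/(7*(6 + Z))) = sqrt(Z - 5/(42 + 7*Z)))
(J(13)*W(-8))*(-59) = ((sqrt(7)*sqrt(-5/(6 + 13) + 7*13)/7)*(-4/(-8)))*(-59) = ((sqrt(7)*sqrt(-5/19 + 91)/7)*(-4*(-1/8)))*(-59) = ((sqrt(7)*sqrt(-5*1/19 + 91)/7)*(1/2))*(-59) = ((sqrt(7)*sqrt(-5/19 + 91)/7)*(1/2))*(-59) = ((sqrt(7)*sqrt(1724/19)/7)*(1/2))*(-59) = ((sqrt(7)*(2*sqrt(8189)/19)/7)*(1/2))*(-59) = ((2*sqrt(57323)/133)*(1/2))*(-59) = (sqrt(57323)/133)*(-59) = -59*sqrt(57323)/133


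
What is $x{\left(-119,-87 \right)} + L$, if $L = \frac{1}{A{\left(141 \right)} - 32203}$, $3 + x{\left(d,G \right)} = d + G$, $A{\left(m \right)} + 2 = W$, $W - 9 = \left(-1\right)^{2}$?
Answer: $- \frac{6728756}{32195} \approx -209.0$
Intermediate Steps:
$W = 10$ ($W = 9 + \left(-1\right)^{2} = 9 + 1 = 10$)
$A{\left(m \right)} = 8$ ($A{\left(m \right)} = -2 + 10 = 8$)
$x{\left(d,G \right)} = -3 + G + d$ ($x{\left(d,G \right)} = -3 + \left(d + G\right) = -3 + \left(G + d\right) = -3 + G + d$)
$L = - \frac{1}{32195}$ ($L = \frac{1}{8 - 32203} = \frac{1}{-32195} = - \frac{1}{32195} \approx -3.1061 \cdot 10^{-5}$)
$x{\left(-119,-87 \right)} + L = \left(-3 - 87 - 119\right) - \frac{1}{32195} = -209 - \frac{1}{32195} = - \frac{6728756}{32195}$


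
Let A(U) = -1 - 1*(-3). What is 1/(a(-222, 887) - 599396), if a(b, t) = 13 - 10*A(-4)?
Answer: -1/599403 ≈ -1.6683e-6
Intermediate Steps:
A(U) = 2 (A(U) = -1 + 3 = 2)
a(b, t) = -7 (a(b, t) = 13 - 10*2 = 13 - 20 = -7)
1/(a(-222, 887) - 599396) = 1/(-7 - 599396) = 1/(-599403) = -1/599403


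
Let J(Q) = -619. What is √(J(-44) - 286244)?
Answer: I*√286863 ≈ 535.6*I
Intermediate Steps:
√(J(-44) - 286244) = √(-619 - 286244) = √(-286863) = I*√286863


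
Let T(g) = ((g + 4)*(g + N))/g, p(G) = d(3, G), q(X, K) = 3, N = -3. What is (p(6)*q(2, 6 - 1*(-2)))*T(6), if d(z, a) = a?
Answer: 90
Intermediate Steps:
p(G) = G
T(g) = (-3 + g)*(4 + g)/g (T(g) = ((g + 4)*(g - 3))/g = ((4 + g)*(-3 + g))/g = ((-3 + g)*(4 + g))/g = (-3 + g)*(4 + g)/g)
(p(6)*q(2, 6 - 1*(-2)))*T(6) = (6*3)*(1 + 6 - 12/6) = 18*(1 + 6 - 12*1/6) = 18*(1 + 6 - 2) = 18*5 = 90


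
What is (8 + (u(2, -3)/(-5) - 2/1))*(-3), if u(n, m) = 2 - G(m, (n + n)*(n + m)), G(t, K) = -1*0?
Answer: -84/5 ≈ -16.800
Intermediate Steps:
G(t, K) = 0
u(n, m) = 2 (u(n, m) = 2 - 1*0 = 2 + 0 = 2)
(8 + (u(2, -3)/(-5) - 2/1))*(-3) = (8 + (2/(-5) - 2/1))*(-3) = (8 + (2*(-⅕) - 2*1))*(-3) = (8 + (-⅖ - 2))*(-3) = (8 - 12/5)*(-3) = (28/5)*(-3) = -84/5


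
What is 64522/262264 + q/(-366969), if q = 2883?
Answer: 3820244451/16040459636 ≈ 0.23816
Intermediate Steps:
64522/262264 + q/(-366969) = 64522/262264 + 2883/(-366969) = 64522*(1/262264) + 2883*(-1/366969) = 32261/131132 - 961/122323 = 3820244451/16040459636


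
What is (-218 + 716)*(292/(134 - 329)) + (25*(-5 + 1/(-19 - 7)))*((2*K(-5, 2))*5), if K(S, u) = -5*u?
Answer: 770278/65 ≈ 11850.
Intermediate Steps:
(-218 + 716)*(292/(134 - 329)) + (25*(-5 + 1/(-19 - 7)))*((2*K(-5, 2))*5) = (-218 + 716)*(292/(134 - 329)) + (25*(-5 + 1/(-19 - 7)))*((2*(-5*2))*5) = 498*(292/(-195)) + (25*(-5 + 1/(-26)))*((2*(-10))*5) = 498*(292*(-1/195)) + (25*(-5 - 1/26))*(-20*5) = 498*(-292/195) + (25*(-131/26))*(-100) = -48472/65 - 3275/26*(-100) = -48472/65 + 163750/13 = 770278/65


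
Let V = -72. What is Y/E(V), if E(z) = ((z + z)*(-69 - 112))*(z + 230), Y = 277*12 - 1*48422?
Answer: -22549/2059056 ≈ -0.010951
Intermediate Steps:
Y = -45098 (Y = 3324 - 48422 = -45098)
E(z) = -362*z*(230 + z) (E(z) = ((2*z)*(-181))*(230 + z) = (-362*z)*(230 + z) = -362*z*(230 + z))
Y/E(V) = -45098*1/(26064*(230 - 72)) = -45098/((-362*(-72)*158)) = -45098/4118112 = -45098*1/4118112 = -22549/2059056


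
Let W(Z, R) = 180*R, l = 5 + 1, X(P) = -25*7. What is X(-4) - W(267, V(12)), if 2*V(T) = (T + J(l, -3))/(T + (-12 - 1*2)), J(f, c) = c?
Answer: 230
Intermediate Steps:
X(P) = -175
l = 6
V(T) = (-3 + T)/(2*(-14 + T)) (V(T) = ((T - 3)/(T + (-12 - 1*2)))/2 = ((-3 + T)/(T + (-12 - 2)))/2 = ((-3 + T)/(T - 14))/2 = ((-3 + T)/(-14 + T))/2 = (-3 + T)/(2*(-14 + T)))
X(-4) - W(267, V(12)) = -175 - 180*(-3 + 12)/(2*(-14 + 12)) = -175 - 180*(½)*9/(-2) = -175 - 180*(½)*(-½)*9 = -175 - 180*(-9)/4 = -175 - 1*(-405) = -175 + 405 = 230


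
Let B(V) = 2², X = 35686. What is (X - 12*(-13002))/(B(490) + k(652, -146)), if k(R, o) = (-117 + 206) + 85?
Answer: 95855/89 ≈ 1077.0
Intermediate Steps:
B(V) = 4
k(R, o) = 174 (k(R, o) = 89 + 85 = 174)
(X - 12*(-13002))/(B(490) + k(652, -146)) = (35686 - 12*(-13002))/(4 + 174) = (35686 + 156024)/178 = 191710*(1/178) = 95855/89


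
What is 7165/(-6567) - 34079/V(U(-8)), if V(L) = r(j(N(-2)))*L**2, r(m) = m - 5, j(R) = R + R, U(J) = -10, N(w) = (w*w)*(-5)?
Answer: 63851431/9850500 ≈ 6.4820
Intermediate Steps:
N(w) = -5*w**2 (N(w) = w**2*(-5) = -5*w**2)
j(R) = 2*R
r(m) = -5 + m
V(L) = -45*L**2 (V(L) = (-5 + 2*(-5*(-2)**2))*L**2 = (-5 + 2*(-5*4))*L**2 = (-5 + 2*(-20))*L**2 = (-5 - 40)*L**2 = -45*L**2)
7165/(-6567) - 34079/V(U(-8)) = 7165/(-6567) - 34079/((-45*(-10)**2)) = 7165*(-1/6567) - 34079/((-45*100)) = -7165/6567 - 34079/(-4500) = -7165/6567 - 34079*(-1/4500) = -7165/6567 + 34079/4500 = 63851431/9850500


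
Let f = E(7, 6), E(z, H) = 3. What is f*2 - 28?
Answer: -22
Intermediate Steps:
f = 3
f*2 - 28 = 3*2 - 28 = 6 - 28 = -22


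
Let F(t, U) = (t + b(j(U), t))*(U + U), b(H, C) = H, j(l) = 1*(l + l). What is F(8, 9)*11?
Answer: 5148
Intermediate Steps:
j(l) = 2*l (j(l) = 1*(2*l) = 2*l)
F(t, U) = 2*U*(t + 2*U) (F(t, U) = (t + 2*U)*(U + U) = (t + 2*U)*(2*U) = 2*U*(t + 2*U))
F(8, 9)*11 = (2*9*(8 + 2*9))*11 = (2*9*(8 + 18))*11 = (2*9*26)*11 = 468*11 = 5148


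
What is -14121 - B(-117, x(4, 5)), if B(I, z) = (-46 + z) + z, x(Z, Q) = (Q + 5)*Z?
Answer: -14155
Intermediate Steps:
x(Z, Q) = Z*(5 + Q) (x(Z, Q) = (5 + Q)*Z = Z*(5 + Q))
B(I, z) = -46 + 2*z
-14121 - B(-117, x(4, 5)) = -14121 - (-46 + 2*(4*(5 + 5))) = -14121 - (-46 + 2*(4*10)) = -14121 - (-46 + 2*40) = -14121 - (-46 + 80) = -14121 - 1*34 = -14121 - 34 = -14155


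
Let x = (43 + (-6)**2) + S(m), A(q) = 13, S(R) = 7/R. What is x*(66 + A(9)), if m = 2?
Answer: 13035/2 ≈ 6517.5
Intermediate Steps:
x = 165/2 (x = (43 + (-6)**2) + 7/2 = (43 + 36) + 7*(1/2) = 79 + 7/2 = 165/2 ≈ 82.500)
x*(66 + A(9)) = 165*(66 + 13)/2 = (165/2)*79 = 13035/2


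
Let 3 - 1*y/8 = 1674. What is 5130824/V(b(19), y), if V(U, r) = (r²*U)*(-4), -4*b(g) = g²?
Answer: 641353/8063992008 ≈ 7.9533e-5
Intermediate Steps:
b(g) = -g²/4
y = -13368 (y = 24 - 8*1674 = 24 - 13392 = -13368)
V(U, r) = -4*U*r² (V(U, r) = (U*r²)*(-4) = -4*U*r²)
5130824/V(b(19), y) = 5130824/((-4*(-¼*19²)*(-13368)²)) = 5130824/((-4*(-¼*361)*178703424)) = 5130824/((-4*(-361/4)*178703424)) = 5130824/64511936064 = 5130824*(1/64511936064) = 641353/8063992008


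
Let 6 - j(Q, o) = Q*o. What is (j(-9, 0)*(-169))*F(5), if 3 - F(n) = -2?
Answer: -5070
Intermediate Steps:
F(n) = 5 (F(n) = 3 - 1*(-2) = 3 + 2 = 5)
j(Q, o) = 6 - Q*o
(j(-9, 0)*(-169))*F(5) = ((6 - 1*(-9)*0)*(-169))*5 = ((6 + 0)*(-169))*5 = (6*(-169))*5 = -1014*5 = -5070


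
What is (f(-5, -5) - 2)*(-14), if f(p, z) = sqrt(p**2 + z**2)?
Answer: 28 - 70*sqrt(2) ≈ -70.995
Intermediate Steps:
(f(-5, -5) - 2)*(-14) = (sqrt((-5)**2 + (-5)**2) - 2)*(-14) = (sqrt(25 + 25) - 2)*(-14) = (sqrt(50) - 2)*(-14) = (5*sqrt(2) - 2)*(-14) = (-2 + 5*sqrt(2))*(-14) = 28 - 70*sqrt(2)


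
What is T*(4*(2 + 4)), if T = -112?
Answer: -2688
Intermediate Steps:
T*(4*(2 + 4)) = -448*(2 + 4) = -448*6 = -112*24 = -2688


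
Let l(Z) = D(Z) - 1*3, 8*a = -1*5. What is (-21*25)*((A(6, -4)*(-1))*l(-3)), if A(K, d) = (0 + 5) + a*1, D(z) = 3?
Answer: 0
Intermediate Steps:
a = -5/8 (a = (-1*5)/8 = (⅛)*(-5) = -5/8 ≈ -0.62500)
A(K, d) = 35/8 (A(K, d) = (0 + 5) - 5/8*1 = 5 - 5/8 = 35/8)
l(Z) = 0 (l(Z) = 3 - 1*3 = 3 - 3 = 0)
(-21*25)*((A(6, -4)*(-1))*l(-3)) = (-21*25)*(((35/8)*(-1))*0) = -(-18375)*0/8 = -525*0 = 0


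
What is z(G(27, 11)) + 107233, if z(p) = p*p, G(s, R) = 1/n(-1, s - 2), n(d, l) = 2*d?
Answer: 428933/4 ≈ 1.0723e+5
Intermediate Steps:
G(s, R) = -1/2 (G(s, R) = 1/(2*(-1)) = 1/(-2) = -1/2)
z(p) = p**2
z(G(27, 11)) + 107233 = (-1/2)**2 + 107233 = 1/4 + 107233 = 428933/4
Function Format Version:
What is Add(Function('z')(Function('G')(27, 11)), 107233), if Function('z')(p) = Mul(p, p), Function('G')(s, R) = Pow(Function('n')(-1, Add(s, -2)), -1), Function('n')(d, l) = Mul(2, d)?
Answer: Rational(428933, 4) ≈ 1.0723e+5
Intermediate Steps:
Function('G')(s, R) = Rational(-1, 2) (Function('G')(s, R) = Pow(Mul(2, -1), -1) = Pow(-2, -1) = Rational(-1, 2))
Function('z')(p) = Pow(p, 2)
Add(Function('z')(Function('G')(27, 11)), 107233) = Add(Pow(Rational(-1, 2), 2), 107233) = Add(Rational(1, 4), 107233) = Rational(428933, 4)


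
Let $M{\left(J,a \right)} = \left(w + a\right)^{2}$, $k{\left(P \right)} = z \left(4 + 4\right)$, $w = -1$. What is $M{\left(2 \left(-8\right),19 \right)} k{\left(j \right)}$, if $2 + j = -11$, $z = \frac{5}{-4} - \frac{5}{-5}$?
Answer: $-648$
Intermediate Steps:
$z = - \frac{1}{4}$ ($z = 5 \left(- \frac{1}{4}\right) - -1 = - \frac{5}{4} + 1 = - \frac{1}{4} \approx -0.25$)
$j = -13$ ($j = -2 - 11 = -13$)
$k{\left(P \right)} = -2$ ($k{\left(P \right)} = - \frac{4 + 4}{4} = \left(- \frac{1}{4}\right) 8 = -2$)
$M{\left(J,a \right)} = \left(-1 + a\right)^{2}$
$M{\left(2 \left(-8\right),19 \right)} k{\left(j \right)} = \left(-1 + 19\right)^{2} \left(-2\right) = 18^{2} \left(-2\right) = 324 \left(-2\right) = -648$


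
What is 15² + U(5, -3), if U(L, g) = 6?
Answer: 231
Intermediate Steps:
15² + U(5, -3) = 15² + 6 = 225 + 6 = 231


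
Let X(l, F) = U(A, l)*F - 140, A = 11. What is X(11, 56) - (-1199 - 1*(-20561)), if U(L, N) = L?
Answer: -18886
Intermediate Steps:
X(l, F) = -140 + 11*F (X(l, F) = 11*F - 140 = -140 + 11*F)
X(11, 56) - (-1199 - 1*(-20561)) = (-140 + 11*56) - (-1199 - 1*(-20561)) = (-140 + 616) - (-1199 + 20561) = 476 - 1*19362 = 476 - 19362 = -18886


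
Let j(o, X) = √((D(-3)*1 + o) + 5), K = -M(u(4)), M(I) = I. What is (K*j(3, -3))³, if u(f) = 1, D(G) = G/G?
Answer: -27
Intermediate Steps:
D(G) = 1
K = -1 (K = -1*1 = -1)
j(o, X) = √(6 + o) (j(o, X) = √((1*1 + o) + 5) = √((1 + o) + 5) = √(6 + o))
(K*j(3, -3))³ = (-√(6 + 3))³ = (-√9)³ = (-1*3)³ = (-3)³ = -27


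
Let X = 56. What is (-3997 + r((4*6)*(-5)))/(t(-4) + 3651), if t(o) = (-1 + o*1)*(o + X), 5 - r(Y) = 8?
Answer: -4000/3391 ≈ -1.1796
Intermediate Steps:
r(Y) = -3 (r(Y) = 5 - 1*8 = 5 - 8 = -3)
t(o) = (-1 + o)*(56 + o) (t(o) = (-1 + o*1)*(o + 56) = (-1 + o)*(56 + o))
(-3997 + r((4*6)*(-5)))/(t(-4) + 3651) = (-3997 - 3)/((-56 + (-4)² + 55*(-4)) + 3651) = -4000/((-56 + 16 - 220) + 3651) = -4000/(-260 + 3651) = -4000/3391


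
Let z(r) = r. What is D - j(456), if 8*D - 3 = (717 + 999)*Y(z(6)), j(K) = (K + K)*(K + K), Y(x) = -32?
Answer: -6708861/8 ≈ -8.3861e+5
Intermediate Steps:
j(K) = 4*K**2 (j(K) = (2*K)*(2*K) = 4*K**2)
D = -54909/8 (D = 3/8 + ((717 + 999)*(-32))/8 = 3/8 + (1716*(-32))/8 = 3/8 + (1/8)*(-54912) = 3/8 - 6864 = -54909/8 ≈ -6863.6)
D - j(456) = -54909/8 - 4*456**2 = -54909/8 - 4*207936 = -54909/8 - 1*831744 = -54909/8 - 831744 = -6708861/8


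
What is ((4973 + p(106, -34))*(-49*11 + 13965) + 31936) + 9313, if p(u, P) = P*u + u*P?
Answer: -29965861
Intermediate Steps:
p(u, P) = 2*P*u (p(u, P) = P*u + P*u = 2*P*u)
((4973 + p(106, -34))*(-49*11 + 13965) + 31936) + 9313 = ((4973 + 2*(-34)*106)*(-49*11 + 13965) + 31936) + 9313 = ((4973 - 7208)*(-539 + 13965) + 31936) + 9313 = (-2235*13426 + 31936) + 9313 = (-30007110 + 31936) + 9313 = -29975174 + 9313 = -29965861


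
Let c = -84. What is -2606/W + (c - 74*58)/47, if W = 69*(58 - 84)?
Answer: -3864031/42159 ≈ -91.654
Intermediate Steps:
W = -1794 (W = 69*(-26) = -1794)
-2606/W + (c - 74*58)/47 = -2606/(-1794) + (-84 - 74*58)/47 = -2606*(-1/1794) + (-84 - 4292)*(1/47) = 1303/897 - 4376*1/47 = 1303/897 - 4376/47 = -3864031/42159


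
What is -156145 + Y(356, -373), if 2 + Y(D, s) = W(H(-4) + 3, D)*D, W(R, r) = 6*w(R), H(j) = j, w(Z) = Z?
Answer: -158283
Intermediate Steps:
W(R, r) = 6*R
Y(D, s) = -2 - 6*D (Y(D, s) = -2 + (6*(-4 + 3))*D = -2 + (6*(-1))*D = -2 - 6*D)
-156145 + Y(356, -373) = -156145 + (-2 - 6*356) = -156145 + (-2 - 2136) = -156145 - 2138 = -158283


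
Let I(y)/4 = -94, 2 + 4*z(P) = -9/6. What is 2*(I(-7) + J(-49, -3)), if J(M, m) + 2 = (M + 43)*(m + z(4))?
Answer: -1419/2 ≈ -709.50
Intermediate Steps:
z(P) = -7/8 (z(P) = -½ + (-9/6)/4 = -½ + (-9*⅙)/4 = -½ + (¼)*(-3/2) = -½ - 3/8 = -7/8)
I(y) = -376 (I(y) = 4*(-94) = -376)
J(M, m) = -2 + (43 + M)*(-7/8 + m) (J(M, m) = -2 + (M + 43)*(m - 7/8) = -2 + (43 + M)*(-7/8 + m))
2*(I(-7) + J(-49, -3)) = 2*(-376 + (-317/8 + 43*(-3) - 7/8*(-49) - 49*(-3))) = 2*(-376 + (-317/8 - 129 + 343/8 + 147)) = 2*(-376 + 85/4) = 2*(-1419/4) = -1419/2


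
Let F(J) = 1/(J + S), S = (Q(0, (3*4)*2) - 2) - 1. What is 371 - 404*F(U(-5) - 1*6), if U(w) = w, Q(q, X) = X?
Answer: 1653/5 ≈ 330.60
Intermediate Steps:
S = 21 (S = ((3*4)*2 - 2) - 1 = (12*2 - 2) - 1 = (24 - 2) - 1 = 22 - 1 = 21)
F(J) = 1/(21 + J) (F(J) = 1/(J + 21) = 1/(21 + J))
371 - 404*F(U(-5) - 1*6) = 371 - 404/(21 + (-5 - 1*6)) = 371 - 404/(21 + (-5 - 6)) = 371 - 404/(21 - 11) = 371 - 404/10 = 371 - 404*⅒ = 371 - 202/5 = 1653/5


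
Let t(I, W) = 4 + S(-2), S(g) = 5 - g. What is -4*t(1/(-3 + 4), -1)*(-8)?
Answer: 352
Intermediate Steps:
t(I, W) = 11 (t(I, W) = 4 + (5 - 1*(-2)) = 4 + (5 + 2) = 4 + 7 = 11)
-4*t(1/(-3 + 4), -1)*(-8) = -4*11*(-8) = -44*(-8) = 352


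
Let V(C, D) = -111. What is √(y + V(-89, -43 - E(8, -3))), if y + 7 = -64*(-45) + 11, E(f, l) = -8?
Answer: √2773 ≈ 52.659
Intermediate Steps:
y = 2884 (y = -7 + (-64*(-45) + 11) = -7 + (2880 + 11) = -7 + 2891 = 2884)
√(y + V(-89, -43 - E(8, -3))) = √(2884 - 111) = √2773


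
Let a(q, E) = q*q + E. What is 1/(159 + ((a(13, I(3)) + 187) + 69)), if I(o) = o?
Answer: 1/587 ≈ 0.0017036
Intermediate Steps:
a(q, E) = E + q² (a(q, E) = q² + E = E + q²)
1/(159 + ((a(13, I(3)) + 187) + 69)) = 1/(159 + (((3 + 13²) + 187) + 69)) = 1/(159 + (((3 + 169) + 187) + 69)) = 1/(159 + ((172 + 187) + 69)) = 1/(159 + (359 + 69)) = 1/(159 + 428) = 1/587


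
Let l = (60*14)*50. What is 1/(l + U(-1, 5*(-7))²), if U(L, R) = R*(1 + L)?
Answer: 1/42000 ≈ 2.3810e-5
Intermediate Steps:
l = 42000 (l = 840*50 = 42000)
1/(l + U(-1, 5*(-7))²) = 1/(42000 + ((5*(-7))*(1 - 1))²) = 1/(42000 + (-35*0)²) = 1/(42000 + 0²) = 1/(42000 + 0) = 1/42000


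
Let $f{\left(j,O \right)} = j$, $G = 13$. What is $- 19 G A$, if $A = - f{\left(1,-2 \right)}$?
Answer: $247$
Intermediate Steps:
$A = -1$ ($A = \left(-1\right) 1 = -1$)
$- 19 G A = \left(-19\right) 13 \left(-1\right) = \left(-247\right) \left(-1\right) = 247$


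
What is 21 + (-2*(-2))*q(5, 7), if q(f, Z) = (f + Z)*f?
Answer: 261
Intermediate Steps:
q(f, Z) = f*(Z + f) (q(f, Z) = (Z + f)*f = f*(Z + f))
21 + (-2*(-2))*q(5, 7) = 21 + (-2*(-2))*(5*(7 + 5)) = 21 + 4*(5*12) = 21 + 4*60 = 21 + 240 = 261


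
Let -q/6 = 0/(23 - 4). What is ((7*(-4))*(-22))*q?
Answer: 0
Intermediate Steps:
q = 0 (q = -0/(23 - 4) = -0/19 = -6*0 = 0)
((7*(-4))*(-22))*q = ((7*(-4))*(-22))*0 = -28*(-22)*0 = 616*0 = 0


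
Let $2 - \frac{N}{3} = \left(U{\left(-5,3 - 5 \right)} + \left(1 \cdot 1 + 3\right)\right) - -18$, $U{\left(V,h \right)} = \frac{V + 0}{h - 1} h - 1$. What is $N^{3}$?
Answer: $-103823$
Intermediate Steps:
$U{\left(V,h \right)} = -1 + \frac{V h}{-1 + h}$ ($U{\left(V,h \right)} = \frac{V}{-1 + h} h - 1 = \frac{V h}{-1 + h} - 1 = -1 + \frac{V h}{-1 + h}$)
$N = -47$ ($N = 6 - 3 \left(\left(\frac{1 - \left(3 - 5\right) - 5 \left(3 - 5\right)}{-1 + \left(3 - 5\right)} + \left(1 \cdot 1 + 3\right)\right) - -18\right) = 6 - 3 \left(\left(\frac{1 - -2 - -10}{-1 - 2} + \left(1 + 3\right)\right) + 18\right) = 6 - 3 \left(\left(\frac{1 + 2 + 10}{-3} + 4\right) + 18\right) = 6 - 3 \left(\left(\left(- \frac{1}{3}\right) 13 + 4\right) + 18\right) = 6 - 3 \left(\left(- \frac{13}{3} + 4\right) + 18\right) = 6 - 3 \left(- \frac{1}{3} + 18\right) = 6 - 53 = -47$)
$N^{3} = \left(-47\right)^{3} = -103823$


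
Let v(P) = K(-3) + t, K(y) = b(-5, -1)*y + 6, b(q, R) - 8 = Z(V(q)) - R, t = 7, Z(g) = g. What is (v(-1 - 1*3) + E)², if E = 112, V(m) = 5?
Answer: 6889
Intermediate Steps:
b(q, R) = 13 - R (b(q, R) = 8 + (5 - R) = 13 - R)
K(y) = 6 + 14*y (K(y) = (13 - 1*(-1))*y + 6 = (13 + 1)*y + 6 = 14*y + 6 = 6 + 14*y)
v(P) = -29 (v(P) = (6 + 14*(-3)) + 7 = (6 - 42) + 7 = -36 + 7 = -29)
(v(-1 - 1*3) + E)² = (-29 + 112)² = 83² = 6889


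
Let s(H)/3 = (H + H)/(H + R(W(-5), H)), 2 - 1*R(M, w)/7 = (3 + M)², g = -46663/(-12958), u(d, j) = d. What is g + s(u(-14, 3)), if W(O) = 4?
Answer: 2441983/634942 ≈ 3.8460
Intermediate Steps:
g = 46663/12958 (g = -46663*(-1/12958) = 46663/12958 ≈ 3.6011)
R(M, w) = 14 - 7*(3 + M)²
s(H) = 6*H/(-329 + H) (s(H) = 3*((H + H)/(H + (14 - 7*(3 + 4)²))) = 3*((2*H)/(H + (14 - 7*7²))) = 3*((2*H)/(H + (14 - 7*49))) = 3*((2*H)/(H + (14 - 343))) = 3*((2*H)/(H - 329)) = 3*((2*H)/(-329 + H)) = 3*(2*H/(-329 + H)) = 6*H/(-329 + H))
g + s(u(-14, 3)) = 46663/12958 + 6*(-14)/(-329 - 14) = 46663/12958 + 6*(-14)/(-343) = 46663/12958 + 6*(-14)*(-1/343) = 46663/12958 + 12/49 = 2441983/634942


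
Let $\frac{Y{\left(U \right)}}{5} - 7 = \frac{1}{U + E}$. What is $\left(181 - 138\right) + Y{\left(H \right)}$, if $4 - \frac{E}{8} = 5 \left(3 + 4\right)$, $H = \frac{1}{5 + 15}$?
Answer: $\frac{386702}{4959} \approx 77.98$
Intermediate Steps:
$H = \frac{1}{20} \approx 0.05$
$E = -248$ ($E = 32 - 8 \cdot 5 \left(3 + 4\right) = 32 - 8 \cdot 5 \cdot 7 = 32 - 280 = -248$)
$Y{\left(U \right)} = 35 + \frac{5}{-248 + U}$ ($Y{\left(U \right)} = 35 + \frac{5}{U - 248} = 35 + \frac{5}{-248 + U}$)
$\left(181 - 138\right) + Y{\left(H \right)} = \left(181 - 138\right) + \frac{5 \left(-1735 + 7 \cdot \frac{1}{20}\right)}{-248 + \frac{1}{20}} = \left(181 - 138\right) + \frac{5 \left(-1735 + \frac{7}{20}\right)}{- \frac{4959}{20}} = 43 + 5 \left(- \frac{20}{4959}\right) \left(- \frac{34693}{20}\right) = 43 + \frac{173465}{4959} = \frac{386702}{4959}$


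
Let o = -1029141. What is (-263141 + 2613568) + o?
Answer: 1321286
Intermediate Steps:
(-263141 + 2613568) + o = (-263141 + 2613568) - 1029141 = 2350427 - 1029141 = 1321286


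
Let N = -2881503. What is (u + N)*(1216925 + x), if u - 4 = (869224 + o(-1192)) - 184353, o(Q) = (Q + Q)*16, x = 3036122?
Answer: -9504590350284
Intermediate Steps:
o(Q) = 32*Q (o(Q) = (2*Q)*16 = 32*Q)
u = 646731 (u = 4 + ((869224 + 32*(-1192)) - 184353) = 4 + ((869224 - 38144) - 184353) = 4 + (831080 - 184353) = 4 + 646727 = 646731)
(u + N)*(1216925 + x) = (646731 - 2881503)*(1216925 + 3036122) = -2234772*4253047 = -9504590350284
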